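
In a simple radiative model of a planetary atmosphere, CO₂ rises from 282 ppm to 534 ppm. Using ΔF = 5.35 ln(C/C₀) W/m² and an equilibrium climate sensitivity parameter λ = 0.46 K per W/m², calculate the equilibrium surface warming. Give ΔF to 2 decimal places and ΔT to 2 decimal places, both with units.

CO₂: 5.35 × ln(534/282) = 5.35 × ln(1.89362) = 5.35 × 0.63849 = 3.4159 W/m².
ΔT = λ ΔF = 0.46 × 3.42 = 1.5732 K.

ΔF = 3.42 W/m²; ΔT = 1.57 K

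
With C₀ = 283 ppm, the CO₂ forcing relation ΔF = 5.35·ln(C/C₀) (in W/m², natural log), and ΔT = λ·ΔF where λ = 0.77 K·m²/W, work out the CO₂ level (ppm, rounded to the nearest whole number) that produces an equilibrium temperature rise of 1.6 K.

Required forcing: ΔF = ΔT/λ = 1.6/0.77 = 2.0779 W/m².
Then ln(C/283) = ΔF/5.35 = 2.0779/5.35 = 0.38839.
So C = 283 × e^0.38839 = 283 × 1.47460 = 417.31 ppm.

C ≈ 417 ppm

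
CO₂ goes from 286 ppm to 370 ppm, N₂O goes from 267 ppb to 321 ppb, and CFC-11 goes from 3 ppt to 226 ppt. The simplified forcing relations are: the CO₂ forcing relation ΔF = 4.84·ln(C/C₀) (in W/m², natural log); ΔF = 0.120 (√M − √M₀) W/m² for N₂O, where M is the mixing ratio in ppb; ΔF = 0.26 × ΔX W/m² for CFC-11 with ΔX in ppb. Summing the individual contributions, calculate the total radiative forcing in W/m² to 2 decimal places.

ΔF = 1.49 W/m²

CO₂: 4.84 × ln(370/286) = 4.84 × ln(1.29371) = 4.84 × 0.25751 = 1.2463 W/m².
N₂O: 0.120 × (√321 − √267) = 0.120 × (17.9165 − 16.3401) = 0.120 × 1.5764 = 0.1892 W/m².
CFC-11: Δ = 226 − 3 = 223 ppt = 0.223 ppb; ΔF = 0.26 × 0.223 = 0.0580 W/m².
Total ΔF = 1.2463 + 0.1892 + 0.0580 = 1.4935 W/m².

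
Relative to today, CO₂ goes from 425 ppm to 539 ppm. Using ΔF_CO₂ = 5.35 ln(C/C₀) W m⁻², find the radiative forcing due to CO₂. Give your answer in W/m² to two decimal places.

ΔF = 1.27 W/m²

CO₂ absorption bands are partially saturated, so forcing scales with the logarithm of the concentration ratio.
CO₂: 5.35 × ln(539/425) = 5.35 × ln(1.26824) = 5.35 × 0.23763 = 1.2713 W/m².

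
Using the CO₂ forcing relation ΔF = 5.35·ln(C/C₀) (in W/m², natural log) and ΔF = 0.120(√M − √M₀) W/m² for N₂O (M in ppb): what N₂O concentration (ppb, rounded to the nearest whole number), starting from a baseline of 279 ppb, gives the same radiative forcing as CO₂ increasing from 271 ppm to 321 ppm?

M ≈ 588 ppb

CO₂ forcing: 5.35 × ln(321/271) = 5.35 × 0.169322 = 0.90587 W/m².
Set 0.120(√M − √279) = 0.90587: √M = 0.90587/0.120 + √279 = 7.5489 + 16.7033 = 24.2522.
M = (24.2522)² = 588.17 ppb.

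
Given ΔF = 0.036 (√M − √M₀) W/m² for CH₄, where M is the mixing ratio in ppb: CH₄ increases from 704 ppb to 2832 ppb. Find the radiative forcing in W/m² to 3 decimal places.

CH₄: 0.036 × (√2832 − √704) = 0.036 × (53.2165 − 26.5330) = 0.036 × 26.6835 = 0.9606 W/m².

ΔF = 0.961 W/m²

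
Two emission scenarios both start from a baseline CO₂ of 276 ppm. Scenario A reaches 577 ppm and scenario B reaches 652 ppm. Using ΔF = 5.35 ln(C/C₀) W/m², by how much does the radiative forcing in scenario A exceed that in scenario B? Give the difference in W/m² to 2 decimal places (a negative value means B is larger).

ΔF_A = 5.35 ln(577/276) = 5.35 × 0.73744 = 3.9453 W/m².
ΔF_B = 5.35 ln(652/276) = 5.35 × 0.85964 = 4.5991 W/m².
Difference: 3.9453 − 4.5991 = -0.6538 W/m².
(Equivalently, ΔF_A − ΔF_B = 5.35 ln(577/652) = 5.35 × -0.12220 = -0.6538 W/m².)

ΔF_A − ΔF_B = -0.65 W/m²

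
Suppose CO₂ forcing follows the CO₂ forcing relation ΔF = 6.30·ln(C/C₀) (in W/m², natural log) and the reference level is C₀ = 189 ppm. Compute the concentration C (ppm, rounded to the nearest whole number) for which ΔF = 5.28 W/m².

C ≈ 437 ppm

Set 6.30 ln(C/189) = 5.28, so ln(C/189) = 5.28/6.30 = 0.83810.
Then C/189 = e^0.83810 = 2.31197, giving C = 189 × 2.31197 = 436.96 ppm.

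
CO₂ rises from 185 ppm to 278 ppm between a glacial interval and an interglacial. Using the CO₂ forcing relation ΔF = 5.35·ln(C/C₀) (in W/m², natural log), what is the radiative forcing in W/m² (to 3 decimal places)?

ΔF = 2.179 W/m²

CO₂: 5.35 × ln(278/185) = 5.35 × ln(1.50270) = 5.35 × 0.40726 = 2.1788 W/m².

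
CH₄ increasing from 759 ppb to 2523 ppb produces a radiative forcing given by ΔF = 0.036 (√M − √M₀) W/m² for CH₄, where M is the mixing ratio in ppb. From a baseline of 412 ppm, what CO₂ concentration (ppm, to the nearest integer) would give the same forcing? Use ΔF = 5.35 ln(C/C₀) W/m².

C ≈ 480 ppm

CH₄ forcing: 0.036 × (√2523 − √759) = 0.036 × (50.2295 − 27.5500) = 0.036 × 22.6795 = 0.81646 W/m².
Set 5.35 ln(C/412) = 0.81646: ln(C/412) = 0.81646/5.35 = 0.15261, so C = 412 × e^0.15261 = 412 × 1.16487 = 479.93 ppm.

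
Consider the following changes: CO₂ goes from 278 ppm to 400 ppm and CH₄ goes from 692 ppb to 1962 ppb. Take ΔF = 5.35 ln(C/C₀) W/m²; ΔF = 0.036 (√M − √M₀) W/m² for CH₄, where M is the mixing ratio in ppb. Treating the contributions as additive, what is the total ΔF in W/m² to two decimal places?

ΔF = 2.59 W/m²

CO₂: 5.35 × ln(400/278) = 5.35 × ln(1.43885) = 5.35 × 0.36384 = 1.9465 W/m².
CH₄: 0.036 × (√1962 − √692) = 0.036 × (44.2945 − 26.3059) = 0.036 × 17.9886 = 0.6476 W/m².
Total ΔF = 1.9465 + 0.6476 = 2.5941 W/m².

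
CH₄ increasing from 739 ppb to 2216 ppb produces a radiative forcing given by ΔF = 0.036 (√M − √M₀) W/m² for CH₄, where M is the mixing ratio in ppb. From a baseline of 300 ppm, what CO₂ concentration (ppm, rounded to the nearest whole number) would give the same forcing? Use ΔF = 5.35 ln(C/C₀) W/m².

CH₄ forcing: 0.036 × (√2216 − √739) = 0.036 × (47.0744 − 27.1846) = 0.036 × 19.8898 = 0.71603 W/m².
Set 5.35 ln(C/300) = 0.71603: ln(C/300) = 0.71603/5.35 = 0.13384, so C = 300 × e^0.13384 = 300 × 1.14321 = 342.96 ppm.

C ≈ 343 ppm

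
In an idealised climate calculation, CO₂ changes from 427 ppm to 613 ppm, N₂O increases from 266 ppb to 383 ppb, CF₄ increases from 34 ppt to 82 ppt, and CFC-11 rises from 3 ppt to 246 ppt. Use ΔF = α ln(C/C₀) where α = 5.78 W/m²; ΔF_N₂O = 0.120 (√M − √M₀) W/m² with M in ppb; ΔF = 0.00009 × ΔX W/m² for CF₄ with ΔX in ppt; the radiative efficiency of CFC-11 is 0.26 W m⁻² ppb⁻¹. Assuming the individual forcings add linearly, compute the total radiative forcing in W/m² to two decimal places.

ΔF = 2.55 W/m²

CO₂: 5.78 × ln(613/427) = 5.78 × ln(1.43560) = 5.78 × 0.36158 = 2.0899 W/m².
N₂O: 0.120 × (√383 − √266) = 0.120 × (19.5704 − 16.3095) = 0.120 × 3.2609 = 0.3913 W/m².
CF₄: ΔF = 0.00009 × (82 − 34) = 0.00009 × 48 = 0.0043 W/m².
CFC-11: Δ = 246 − 3 = 243 ppt = 0.243 ppb; ΔF = 0.26 × 0.243 = 0.0632 W/m².
Total ΔF = 2.0899 + 0.3913 + 0.0043 + 0.0632 = 2.5487 W/m².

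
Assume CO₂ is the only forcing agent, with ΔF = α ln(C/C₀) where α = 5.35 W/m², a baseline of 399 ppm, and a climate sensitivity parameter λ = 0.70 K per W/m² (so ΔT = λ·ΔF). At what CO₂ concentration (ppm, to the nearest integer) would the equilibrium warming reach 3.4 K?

C ≈ 989 ppm

Required forcing: ΔF = ΔT/λ = 3.4/0.70 = 4.8571 W/m².
Then ln(C/399) = ΔF/5.35 = 4.8571/5.35 = 0.90787.
So C = 399 × e^0.90787 = 399 × 2.47904 = 989.14 ppm.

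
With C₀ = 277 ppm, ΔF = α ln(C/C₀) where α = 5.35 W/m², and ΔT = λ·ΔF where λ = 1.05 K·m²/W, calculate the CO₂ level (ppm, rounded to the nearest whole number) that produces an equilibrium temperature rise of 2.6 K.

C ≈ 440 ppm

Required forcing: ΔF = ΔT/λ = 2.6/1.05 = 2.4762 W/m².
Then ln(C/277) = ΔF/5.35 = 2.4762/5.35 = 0.46284.
So C = 277 × e^0.46284 = 277 × 1.58858 = 440.04 ppm.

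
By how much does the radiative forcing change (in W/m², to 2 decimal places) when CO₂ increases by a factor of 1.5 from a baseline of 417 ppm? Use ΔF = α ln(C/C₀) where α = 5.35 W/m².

ΔF = 2.17 W/m²

ΔF = 5.35 × ln(1.5) = 5.35 × 0.40547 = 2.1693 W/m².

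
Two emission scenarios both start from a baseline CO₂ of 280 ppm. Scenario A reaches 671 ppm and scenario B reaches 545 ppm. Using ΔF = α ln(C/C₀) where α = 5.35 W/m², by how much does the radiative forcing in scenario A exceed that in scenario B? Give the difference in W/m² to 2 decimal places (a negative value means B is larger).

ΔF_A = 5.35 ln(671/280) = 5.35 × 0.87398 = 4.6758 W/m².
ΔF_B = 5.35 ln(545/280) = 5.35 × 0.66600 = 3.5631 W/m².
Difference: 4.6758 − 3.5631 = 1.1127 W/m².

ΔF_A − ΔF_B = 1.11 W/m²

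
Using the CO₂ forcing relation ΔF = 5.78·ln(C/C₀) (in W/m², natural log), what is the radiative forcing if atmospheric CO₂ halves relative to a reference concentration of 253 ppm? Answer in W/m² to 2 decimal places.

Because the forcing depends only on the ratio C/C₀, the initial concentration does not enter.
ΔF = 5.78 × ln(0.5) = 5.78 × -0.69315 = -4.0064 W/m².

ΔF = -4.01 W/m²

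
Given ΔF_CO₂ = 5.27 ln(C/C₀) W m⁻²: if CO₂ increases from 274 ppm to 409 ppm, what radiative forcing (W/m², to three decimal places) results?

ΔF = 2.111 W/m²

CO₂ absorption bands are partially saturated, so forcing scales with the logarithm of the concentration ratio.
CO₂: 5.27 × ln(409/274) = 5.27 × ln(1.49270) = 5.27 × 0.40059 = 2.1111 W/m².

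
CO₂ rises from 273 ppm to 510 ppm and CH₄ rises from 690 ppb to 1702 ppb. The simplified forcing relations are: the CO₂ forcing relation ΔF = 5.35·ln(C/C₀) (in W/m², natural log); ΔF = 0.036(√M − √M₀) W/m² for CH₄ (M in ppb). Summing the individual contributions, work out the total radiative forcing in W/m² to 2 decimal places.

ΔF = 3.88 W/m²

CO₂: 5.35 × ln(510/273) = 5.35 × ln(1.86813) = 5.35 × 0.62494 = 3.3434 W/m².
CH₄: 0.036 × (√1702 − √690) = 0.036 × (41.2553 − 26.2679) = 0.036 × 14.9874 = 0.5395 W/m².
Total ΔF = 3.3434 + 0.5395 = 3.8829 W/m².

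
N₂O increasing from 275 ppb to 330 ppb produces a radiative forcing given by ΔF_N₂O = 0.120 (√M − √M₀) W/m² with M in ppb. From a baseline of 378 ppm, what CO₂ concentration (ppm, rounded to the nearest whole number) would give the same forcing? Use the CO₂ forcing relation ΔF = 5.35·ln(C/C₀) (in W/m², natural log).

N₂O forcing: 0.120 × (√330 − √275) = 0.120 × (18.1659 − 16.5831) = 0.120 × 1.5828 = 0.18994 W/m².
Set 5.35 ln(C/378) = 0.18994: ln(C/378) = 0.18994/5.35 = 0.03550, so C = 378 × e^0.03550 = 378 × 1.03614 = 391.66 ppm.

C ≈ 392 ppm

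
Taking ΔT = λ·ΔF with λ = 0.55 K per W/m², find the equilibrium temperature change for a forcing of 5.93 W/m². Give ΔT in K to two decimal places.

ΔT = λ ΔF = 0.55 × 5.93 = 3.2615 K.

ΔT = 3.26 K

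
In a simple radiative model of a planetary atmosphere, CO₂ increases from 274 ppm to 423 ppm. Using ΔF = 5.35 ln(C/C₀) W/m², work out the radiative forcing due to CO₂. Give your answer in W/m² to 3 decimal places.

CO₂: 5.35 × ln(423/274) = 5.35 × ln(1.54380) = 5.35 × 0.43425 = 2.3232 W/m².

ΔF = 2.323 W/m²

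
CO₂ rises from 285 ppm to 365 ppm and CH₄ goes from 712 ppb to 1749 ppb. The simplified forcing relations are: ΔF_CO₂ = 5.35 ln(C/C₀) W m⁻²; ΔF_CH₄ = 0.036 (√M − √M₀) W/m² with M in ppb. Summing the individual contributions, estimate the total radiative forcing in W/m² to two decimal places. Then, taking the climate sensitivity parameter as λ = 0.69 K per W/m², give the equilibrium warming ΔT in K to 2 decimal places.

ΔF = 1.87 W/m²; ΔT = 1.29 K

CO₂: 5.35 × ln(365/285) = 5.35 × ln(1.28070) = 5.35 × 0.24741 = 1.3236 W/m².
CH₄: 0.036 × (√1749 − √712) = 0.036 × (41.8210 − 26.6833) = 0.036 × 15.1377 = 0.5450 W/m².
Total ΔF = 1.3236 + 0.5450 = 1.8686 W/m².
ΔT = λ ΔF = 0.69 × 1.87 = 1.2903 K.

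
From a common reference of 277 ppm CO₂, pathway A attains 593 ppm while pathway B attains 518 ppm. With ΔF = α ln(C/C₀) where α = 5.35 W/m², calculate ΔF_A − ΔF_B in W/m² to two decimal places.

ΔF_A = 5.35 ln(593/277) = 5.35 × 0.76118 = 4.0723 W/m².
ΔF_B = 5.35 ln(518/277) = 5.35 × 0.62596 = 3.3489 W/m².
Difference: 4.0723 − 3.3489 = 0.7234 W/m².

ΔF_A − ΔF_B = 0.72 W/m²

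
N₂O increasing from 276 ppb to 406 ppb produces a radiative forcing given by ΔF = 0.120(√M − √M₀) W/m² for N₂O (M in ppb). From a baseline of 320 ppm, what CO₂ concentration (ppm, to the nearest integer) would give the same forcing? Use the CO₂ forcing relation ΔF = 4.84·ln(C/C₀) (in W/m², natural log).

N₂O forcing: 0.120 × (√406 − √276) = 0.120 × (20.1494 − 16.6132) = 0.120 × 3.5362 = 0.42434 W/m².
Set 4.84 ln(C/320) = 0.42434: ln(C/320) = 0.42434/4.84 = 0.08767, so C = 320 × e^0.08767 = 320 × 1.09163 = 349.32 ppm.

C ≈ 349 ppm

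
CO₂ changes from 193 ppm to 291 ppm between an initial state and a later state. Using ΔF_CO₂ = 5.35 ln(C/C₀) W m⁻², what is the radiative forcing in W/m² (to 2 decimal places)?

CO₂ absorption bands are partially saturated, so forcing scales with the logarithm of the concentration ratio.
CO₂: 5.35 × ln(291/193) = 5.35 × ln(1.50777) = 5.35 × 0.41063 = 2.1969 W/m².

ΔF = 2.20 W/m²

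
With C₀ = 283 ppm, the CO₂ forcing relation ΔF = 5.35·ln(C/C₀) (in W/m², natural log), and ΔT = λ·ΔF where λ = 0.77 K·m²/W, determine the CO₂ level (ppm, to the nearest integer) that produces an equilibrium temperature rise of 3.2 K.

Required forcing: ΔF = ΔT/λ = 3.2/0.77 = 4.1558 W/m².
Then ln(C/283) = ΔF/5.35 = 4.1558/5.35 = 0.77679.
So C = 283 × e^0.77679 = 283 × 2.17448 = 615.38 ppm.

C ≈ 615 ppm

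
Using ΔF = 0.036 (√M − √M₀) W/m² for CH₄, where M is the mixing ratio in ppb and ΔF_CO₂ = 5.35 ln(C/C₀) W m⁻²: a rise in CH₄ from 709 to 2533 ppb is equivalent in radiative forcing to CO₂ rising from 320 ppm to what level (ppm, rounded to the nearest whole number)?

C ≈ 375 ppm

CH₄ forcing: 0.036 × (√2533 − √709) = 0.036 × (50.3289 − 26.6271) = 0.036 × 23.7018 = 0.85326 W/m².
Set 5.35 ln(C/320) = 0.85326: ln(C/320) = 0.85326/5.35 = 0.15949, so C = 320 × e^0.15949 = 320 × 1.17291 = 375.33 ppm.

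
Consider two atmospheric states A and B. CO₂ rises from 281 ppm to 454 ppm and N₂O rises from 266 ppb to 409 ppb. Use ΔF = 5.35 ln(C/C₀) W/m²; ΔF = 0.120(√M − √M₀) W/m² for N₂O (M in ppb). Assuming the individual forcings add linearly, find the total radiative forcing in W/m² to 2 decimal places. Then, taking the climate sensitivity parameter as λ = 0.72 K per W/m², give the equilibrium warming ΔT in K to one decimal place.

ΔF = 3.04 W/m²; ΔT = 2.2 K

CO₂: 5.35 × ln(454/281) = 5.35 × ln(1.61566) = 5.35 × 0.47974 = 2.5666 W/m².
N₂O: 0.120 × (√409 − √266) = 0.120 × (20.2237 − 16.3095) = 0.120 × 3.9142 = 0.4697 W/m².
Total ΔF = 2.5666 + 0.4697 = 3.0363 W/m².
ΔT = λ ΔF = 0.72 × 3.04 = 2.1888 K.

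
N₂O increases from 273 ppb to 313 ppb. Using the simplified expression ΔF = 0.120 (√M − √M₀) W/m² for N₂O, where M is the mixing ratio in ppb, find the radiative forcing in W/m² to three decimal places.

N₂O: 0.120 × (√313 − √273) = 0.120 × (17.6918 − 16.5227) = 0.120 × 1.1691 = 0.1403 W/m².

ΔF = 0.140 W/m²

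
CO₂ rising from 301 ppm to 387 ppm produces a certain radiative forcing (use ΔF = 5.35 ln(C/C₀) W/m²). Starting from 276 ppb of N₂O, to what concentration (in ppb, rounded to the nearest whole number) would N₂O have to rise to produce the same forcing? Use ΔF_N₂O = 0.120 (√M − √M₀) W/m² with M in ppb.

M ≈ 774 ppb

CO₂ forcing: 5.35 × ln(387/301) = 5.35 × 0.251314 = 1.34453 W/m².
Set 0.120(√M − √276) = 1.34453: √M = 1.34453/0.120 + √276 = 11.2044 + 16.6132 = 27.8176.
M = (27.8176)² = 773.82 ppb.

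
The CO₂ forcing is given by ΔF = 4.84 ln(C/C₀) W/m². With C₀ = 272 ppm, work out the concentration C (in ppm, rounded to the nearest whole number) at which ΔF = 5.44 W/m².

C ≈ 837 ppm

Set 4.84 ln(C/272) = 5.44, so ln(C/272) = 5.44/4.84 = 1.12397.
Then C/272 = e^1.12397 = 3.07705, giving C = 272 × 3.07705 = 836.96 ppm.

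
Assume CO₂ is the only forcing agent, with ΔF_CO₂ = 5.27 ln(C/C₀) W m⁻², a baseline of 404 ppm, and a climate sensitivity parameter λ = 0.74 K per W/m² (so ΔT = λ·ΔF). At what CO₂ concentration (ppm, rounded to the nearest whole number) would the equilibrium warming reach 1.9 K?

C ≈ 658 ppm

Required forcing: ΔF = ΔT/λ = 1.9/0.74 = 2.5676 W/m².
Then ln(C/404) = ΔF/5.27 = 2.5676/5.27 = 0.48721.
So C = 404 × e^0.48721 = 404 × 1.62777 = 657.62 ppm.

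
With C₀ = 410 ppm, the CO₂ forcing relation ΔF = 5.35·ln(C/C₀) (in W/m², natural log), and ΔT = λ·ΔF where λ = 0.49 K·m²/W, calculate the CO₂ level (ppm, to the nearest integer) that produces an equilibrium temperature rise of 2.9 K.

C ≈ 1239 ppm

Required forcing: ΔF = ΔT/λ = 2.9/0.49 = 5.9184 W/m².
Then ln(C/410) = ΔF/5.35 = 5.9184/5.35 = 1.10624.
So C = 410 × e^1.10624 = 410 × 3.02297 = 1239.42 ppm.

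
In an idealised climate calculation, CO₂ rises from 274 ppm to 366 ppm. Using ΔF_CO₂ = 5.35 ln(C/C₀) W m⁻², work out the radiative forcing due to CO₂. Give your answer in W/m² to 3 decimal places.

CO₂ absorption bands are partially saturated, so forcing scales with the logarithm of the concentration ratio.
CO₂: 5.35 × ln(366/274) = 5.35 × ln(1.33577) = 5.35 × 0.28951 = 1.5489 W/m².

ΔF = 1.549 W/m²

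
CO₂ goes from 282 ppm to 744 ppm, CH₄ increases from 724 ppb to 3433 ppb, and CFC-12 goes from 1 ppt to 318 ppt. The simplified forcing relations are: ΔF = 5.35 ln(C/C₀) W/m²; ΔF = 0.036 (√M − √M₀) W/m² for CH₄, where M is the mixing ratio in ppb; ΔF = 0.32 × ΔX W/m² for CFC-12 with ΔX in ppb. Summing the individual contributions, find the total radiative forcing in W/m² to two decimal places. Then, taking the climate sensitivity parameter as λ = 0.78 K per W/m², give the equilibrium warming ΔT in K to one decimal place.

ΔF = 6.43 W/m²; ΔT = 5.0 K

CO₂: 5.35 × ln(744/282) = 5.35 × ln(2.63830) = 5.35 × 0.97013 = 5.1902 W/m².
CH₄: 0.036 × (√3433 − √724) = 0.036 × (58.5918 − 26.9072) = 0.036 × 31.6846 = 1.1406 W/m².
CFC-12: Δ = 318 − 1 = 317 ppt = 0.317 ppb; ΔF = 0.32 × 0.317 = 0.1014 W/m².
Total ΔF = 5.1902 + 1.1406 + 0.1014 = 6.4322 W/m².
ΔT = λ ΔF = 0.78 × 6.43 = 5.0154 K.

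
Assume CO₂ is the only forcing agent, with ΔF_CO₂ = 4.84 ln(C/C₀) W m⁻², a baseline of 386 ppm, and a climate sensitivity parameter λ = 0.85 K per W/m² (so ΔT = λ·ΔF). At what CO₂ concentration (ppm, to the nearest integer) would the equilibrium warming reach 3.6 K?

C ≈ 926 ppm

Required forcing: ΔF = ΔT/λ = 3.6/0.85 = 4.2353 W/m².
Then ln(C/386) = ΔF/4.84 = 4.2353/4.84 = 0.87506.
So C = 386 × e^0.87506 = 386 × 2.39902 = 926.02 ppm.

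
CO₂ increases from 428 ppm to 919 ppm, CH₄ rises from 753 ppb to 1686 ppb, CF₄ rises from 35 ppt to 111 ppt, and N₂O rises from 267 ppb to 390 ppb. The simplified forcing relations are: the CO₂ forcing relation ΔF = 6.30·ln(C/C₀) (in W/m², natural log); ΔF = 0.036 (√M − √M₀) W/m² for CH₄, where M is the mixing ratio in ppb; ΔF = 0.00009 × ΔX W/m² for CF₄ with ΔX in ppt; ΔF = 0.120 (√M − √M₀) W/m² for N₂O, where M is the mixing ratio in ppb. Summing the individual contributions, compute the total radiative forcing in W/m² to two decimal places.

CO₂: 6.30 × ln(919/428) = 6.30 × ln(2.14720) = 6.30 × 0.76416 = 4.8142 W/m².
CH₄: 0.036 × (√1686 − √753) = 0.036 × (41.0609 − 27.4408) = 0.036 × 13.6201 = 0.4903 W/m².
CF₄: ΔF = 0.00009 × (111 − 35) = 0.00009 × 76 = 0.0068 W/m².
N₂O: 0.120 × (√390 − √267) = 0.120 × (19.7484 − 16.3401) = 0.120 × 3.4083 = 0.4090 W/m².
Total ΔF = 4.8142 + 0.4903 + 0.0068 + 0.4090 = 5.7203 W/m².

ΔF = 5.72 W/m²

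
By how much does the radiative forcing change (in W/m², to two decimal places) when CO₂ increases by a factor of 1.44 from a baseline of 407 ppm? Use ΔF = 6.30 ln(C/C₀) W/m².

ΔF = 2.30 W/m²

ΔF = 6.30 × ln(1.44) = 6.30 × 0.36464 = 2.2972 W/m².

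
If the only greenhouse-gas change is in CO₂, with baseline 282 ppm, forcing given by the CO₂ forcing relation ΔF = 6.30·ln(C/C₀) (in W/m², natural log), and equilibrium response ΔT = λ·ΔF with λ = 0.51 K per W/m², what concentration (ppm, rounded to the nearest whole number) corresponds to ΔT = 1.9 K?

Required forcing: ΔF = ΔT/λ = 1.9/0.51 = 3.7255 W/m².
Then ln(C/282) = ΔF/6.30 = 3.7255/6.30 = 0.59135.
So C = 282 × e^0.59135 = 282 × 1.80643 = 509.41 ppm.

C ≈ 509 ppm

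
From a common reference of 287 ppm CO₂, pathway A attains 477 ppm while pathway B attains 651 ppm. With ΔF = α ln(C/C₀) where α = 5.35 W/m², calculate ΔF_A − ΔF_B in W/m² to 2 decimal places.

ΔF_A − ΔF_B = -1.66 W/m²

ΔF_A = 5.35 ln(477/287) = 5.35 × 0.50803 = 2.7180 W/m².
ΔF_B = 5.35 ln(651/287) = 5.35 × 0.81903 = 4.3818 W/m².
Difference: 2.7180 − 4.3818 = -1.6638 W/m².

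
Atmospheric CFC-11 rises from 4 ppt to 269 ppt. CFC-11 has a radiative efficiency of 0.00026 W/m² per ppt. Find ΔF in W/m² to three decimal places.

ΔF = 0.069 W/m²

CFC-11: ΔF = 0.00026 × (269 − 4) = 0.00026 × 265 = 0.0689 W/m².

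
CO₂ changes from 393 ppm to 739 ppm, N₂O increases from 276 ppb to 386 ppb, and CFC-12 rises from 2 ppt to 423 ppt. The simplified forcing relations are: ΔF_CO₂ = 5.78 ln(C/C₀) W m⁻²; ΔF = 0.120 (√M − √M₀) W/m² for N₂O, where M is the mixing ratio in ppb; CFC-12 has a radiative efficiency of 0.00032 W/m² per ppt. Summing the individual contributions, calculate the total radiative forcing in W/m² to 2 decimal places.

ΔF = 4.15 W/m²

CO₂: 5.78 × ln(739/393) = 5.78 × ln(1.88041) = 5.78 × 0.63149 = 3.6500 W/m².
N₂O: 0.120 × (√386 − √276) = 0.120 × (19.6469 − 16.6132) = 0.120 × 3.0337 = 0.3640 W/m².
CFC-12: ΔF = 0.00032 × (423 − 2) = 0.00032 × 421 = 0.1347 W/m².
Total ΔF = 3.6500 + 0.3640 + 0.1347 = 4.1487 W/m².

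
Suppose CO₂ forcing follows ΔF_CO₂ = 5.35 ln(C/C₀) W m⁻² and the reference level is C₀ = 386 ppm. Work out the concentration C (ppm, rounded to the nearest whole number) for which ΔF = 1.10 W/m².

Set 5.35 ln(C/386) = 1.10, so ln(C/386) = 1.10/5.35 = 0.20561.
Then C/386 = e^0.20561 = 1.22827, giving C = 386 × 1.22827 = 474.11 ppm.

C ≈ 474 ppm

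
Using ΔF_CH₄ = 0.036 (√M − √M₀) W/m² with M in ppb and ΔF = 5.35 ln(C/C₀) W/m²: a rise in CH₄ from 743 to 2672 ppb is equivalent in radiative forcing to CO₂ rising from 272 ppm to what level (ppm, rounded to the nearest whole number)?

C ≈ 321 ppm

CH₄ forcing: 0.036 × (√2672 − √743) = 0.036 × (51.6914 − 27.2580) = 0.036 × 24.4334 = 0.87960 W/m².
Set 5.35 ln(C/272) = 0.87960: ln(C/272) = 0.87960/5.35 = 0.16441, so C = 272 × e^0.16441 = 272 × 1.17870 = 320.61 ppm.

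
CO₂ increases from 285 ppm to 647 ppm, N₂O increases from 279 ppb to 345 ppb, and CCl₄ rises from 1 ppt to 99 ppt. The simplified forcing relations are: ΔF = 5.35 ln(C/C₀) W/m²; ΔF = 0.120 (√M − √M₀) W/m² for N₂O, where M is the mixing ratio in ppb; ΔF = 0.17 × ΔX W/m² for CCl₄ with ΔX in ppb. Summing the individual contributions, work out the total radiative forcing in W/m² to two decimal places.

ΔF = 4.63 W/m²

CO₂: 5.35 × ln(647/285) = 5.35 × ln(2.27018) = 5.35 × 0.81986 = 4.3863 W/m².
N₂O: 0.120 × (√345 − √279) = 0.120 × (18.5742 − 16.7033) = 0.120 × 1.8709 = 0.2245 W/m².
CCl₄: Δ = 99 − 1 = 98 ppt = 0.098 ppb; ΔF = 0.17 × 0.098 = 0.0167 W/m².
Total ΔF = 4.3863 + 0.2245 + 0.0167 = 4.6275 W/m².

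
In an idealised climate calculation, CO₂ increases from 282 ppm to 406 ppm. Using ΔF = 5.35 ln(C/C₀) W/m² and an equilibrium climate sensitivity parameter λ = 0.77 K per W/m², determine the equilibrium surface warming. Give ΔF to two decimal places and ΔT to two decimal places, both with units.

ΔF = 1.95 W/m²; ΔT = 1.50 K

CO₂: 5.35 × ln(406/282) = 5.35 × ln(1.43972) = 5.35 × 0.36445 = 1.9498 W/m².
ΔT = λ ΔF = 0.77 × 1.95 = 1.5015 K.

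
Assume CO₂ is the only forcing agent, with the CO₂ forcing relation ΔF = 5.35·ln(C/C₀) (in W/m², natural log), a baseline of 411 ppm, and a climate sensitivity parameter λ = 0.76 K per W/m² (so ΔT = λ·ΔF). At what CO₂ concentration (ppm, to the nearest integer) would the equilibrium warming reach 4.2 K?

C ≈ 1155 ppm

Required forcing: ΔF = ΔT/λ = 4.2/0.76 = 5.5263 W/m².
Then ln(C/411) = ΔF/5.35 = 5.5263/5.35 = 1.03295.
So C = 411 × e^1.03295 = 411 × 2.80934 = 1154.64 ppm.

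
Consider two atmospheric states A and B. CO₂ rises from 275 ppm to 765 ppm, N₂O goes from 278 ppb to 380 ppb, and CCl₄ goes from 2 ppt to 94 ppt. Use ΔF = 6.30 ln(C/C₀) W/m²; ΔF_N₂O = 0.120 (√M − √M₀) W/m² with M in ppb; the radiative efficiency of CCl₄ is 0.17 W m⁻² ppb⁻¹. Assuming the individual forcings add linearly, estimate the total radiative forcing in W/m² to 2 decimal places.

ΔF = 6.80 W/m²

CO₂: 6.30 × ln(765/275) = 6.30 × ln(2.78182) = 6.30 × 1.02311 = 6.4456 W/m².
N₂O: 0.120 × (√380 − √278) = 0.120 × (19.4936 − 16.6733) = 0.120 × 2.8203 = 0.3384 W/m².
CCl₄: Δ = 94 − 2 = 92 ppt = 0.092 ppb; ΔF = 0.17 × 0.092 = 0.0156 W/m².
Total ΔF = 6.4456 + 0.3384 + 0.0156 = 6.7996 W/m².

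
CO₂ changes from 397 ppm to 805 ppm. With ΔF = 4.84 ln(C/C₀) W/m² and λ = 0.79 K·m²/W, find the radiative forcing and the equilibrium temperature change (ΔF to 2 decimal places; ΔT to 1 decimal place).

CO₂: 4.84 × ln(805/397) = 4.84 × ln(2.02771) = 4.84 × 0.70691 = 3.4214 W/m².
ΔT = λ ΔF = 0.79 × 3.42 = 2.7018 K.

ΔF = 3.42 W/m²; ΔT = 2.7 K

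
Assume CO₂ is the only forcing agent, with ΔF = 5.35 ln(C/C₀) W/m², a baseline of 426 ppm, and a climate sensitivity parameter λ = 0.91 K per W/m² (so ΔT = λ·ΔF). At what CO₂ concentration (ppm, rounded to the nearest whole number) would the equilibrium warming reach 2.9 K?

Required forcing: ΔF = ΔT/λ = 2.9/0.91 = 3.1868 W/m².
Then ln(C/426) = ΔF/5.35 = 3.1868/5.35 = 0.59566.
So C = 426 × e^0.59566 = 426 × 1.81423 = 772.86 ppm.

C ≈ 773 ppm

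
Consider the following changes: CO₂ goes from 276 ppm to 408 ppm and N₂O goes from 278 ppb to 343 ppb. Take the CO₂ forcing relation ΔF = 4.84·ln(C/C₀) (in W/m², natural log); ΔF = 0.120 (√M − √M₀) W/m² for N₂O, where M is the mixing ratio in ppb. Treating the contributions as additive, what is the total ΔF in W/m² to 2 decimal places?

ΔF = 2.11 W/m²

CO₂: 4.84 × ln(408/276) = 4.84 × ln(1.47826) = 4.84 × 0.39087 = 1.8918 W/m².
N₂O: 0.120 × (√343 − √278) = 0.120 × (18.5203 − 16.6733) = 0.120 × 1.8470 = 0.2216 W/m².
Total ΔF = 1.8918 + 0.2216 = 2.1134 W/m².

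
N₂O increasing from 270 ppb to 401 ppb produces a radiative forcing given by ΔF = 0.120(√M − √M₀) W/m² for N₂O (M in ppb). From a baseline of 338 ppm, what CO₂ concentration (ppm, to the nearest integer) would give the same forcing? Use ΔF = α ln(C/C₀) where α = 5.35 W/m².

C ≈ 366 ppm

N₂O forcing: 0.120 × (√401 − √270) = 0.120 × (20.0250 − 16.4317) = 0.120 × 3.5933 = 0.43120 W/m².
Set 5.35 ln(C/338) = 0.43120: ln(C/338) = 0.43120/5.35 = 0.08060, so C = 338 × e^0.08060 = 338 × 1.08394 = 366.37 ppm.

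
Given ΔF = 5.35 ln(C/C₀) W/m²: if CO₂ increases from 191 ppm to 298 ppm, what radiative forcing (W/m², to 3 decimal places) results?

ΔF = 2.380 W/m²

CO₂ absorption bands are partially saturated, so forcing scales with the logarithm of the concentration ratio.
CO₂: 5.35 × ln(298/191) = 5.35 × ln(1.56021) = 5.35 × 0.44482 = 2.3798 W/m².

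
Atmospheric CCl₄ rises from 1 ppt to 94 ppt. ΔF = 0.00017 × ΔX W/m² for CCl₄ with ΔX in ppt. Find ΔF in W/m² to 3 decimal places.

CCl₄: ΔF = 0.00017 × (94 − 1) = 0.00017 × 93 = 0.0158 W/m².

ΔF = 0.016 W/m²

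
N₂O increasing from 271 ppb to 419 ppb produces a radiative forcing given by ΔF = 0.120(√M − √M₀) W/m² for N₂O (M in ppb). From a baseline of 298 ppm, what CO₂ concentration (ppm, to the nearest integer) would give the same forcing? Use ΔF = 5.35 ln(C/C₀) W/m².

N₂O forcing: 0.120 × (√419 − √271) = 0.120 × (20.4695 − 16.4621) = 0.120 × 4.0074 = 0.48089 W/m².
Set 5.35 ln(C/298) = 0.48089: ln(C/298) = 0.48089/5.35 = 0.08989, so C = 298 × e^0.08989 = 298 × 1.09405 = 326.03 ppm.

C ≈ 326 ppm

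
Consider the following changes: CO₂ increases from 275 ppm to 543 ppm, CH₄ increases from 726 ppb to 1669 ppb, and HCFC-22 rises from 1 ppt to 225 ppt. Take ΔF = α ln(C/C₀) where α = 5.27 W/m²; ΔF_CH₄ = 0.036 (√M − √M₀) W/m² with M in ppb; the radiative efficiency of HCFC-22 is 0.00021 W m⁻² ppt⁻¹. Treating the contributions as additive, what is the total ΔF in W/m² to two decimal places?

ΔF = 4.13 W/m²

CO₂: 5.27 × ln(543/275) = 5.27 × ln(1.97455) = 5.27 × 0.68034 = 3.5854 W/m².
CH₄: 0.036 × (√1669 − √726) = 0.036 × (40.8534 − 26.9444) = 0.036 × 13.9090 = 0.5007 W/m².
HCFC-22: ΔF = 0.00021 × (225 − 1) = 0.00021 × 224 = 0.0470 W/m².
Total ΔF = 3.5854 + 0.5007 + 0.0470 = 4.1331 W/m².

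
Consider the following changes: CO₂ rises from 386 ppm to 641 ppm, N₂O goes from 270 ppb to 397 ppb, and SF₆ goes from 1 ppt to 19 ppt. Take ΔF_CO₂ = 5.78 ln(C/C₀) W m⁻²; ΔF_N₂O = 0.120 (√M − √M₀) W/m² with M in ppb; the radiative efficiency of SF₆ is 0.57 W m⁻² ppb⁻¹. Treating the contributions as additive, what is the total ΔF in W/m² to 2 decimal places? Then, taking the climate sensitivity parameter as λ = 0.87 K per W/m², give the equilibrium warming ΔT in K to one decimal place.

CO₂: 5.78 × ln(641/386) = 5.78 × ln(1.66062) = 5.78 × 0.50719 = 2.9316 W/m².
N₂O: 0.120 × (√397 − √270) = 0.120 × (19.9249 − 16.4317) = 0.120 × 3.4932 = 0.4192 W/m².
SF₆: Δ = 19 − 1 = 18 ppt = 0.018 ppb; ΔF = 0.57 × 0.018 = 0.0103 W/m².
Total ΔF = 2.9316 + 0.4192 + 0.0103 = 3.3611 W/m².
ΔT = λ ΔF = 0.87 × 3.36 = 2.9232 K.

ΔF = 3.36 W/m²; ΔT = 2.9 K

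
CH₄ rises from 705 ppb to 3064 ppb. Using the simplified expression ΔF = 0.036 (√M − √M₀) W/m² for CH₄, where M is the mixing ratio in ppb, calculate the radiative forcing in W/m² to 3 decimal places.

ΔF = 1.037 W/m²

CH₄: 0.036 × (√3064 − √705) = 0.036 × (55.3534 − 26.5518) = 0.036 × 28.8016 = 1.0369 W/m².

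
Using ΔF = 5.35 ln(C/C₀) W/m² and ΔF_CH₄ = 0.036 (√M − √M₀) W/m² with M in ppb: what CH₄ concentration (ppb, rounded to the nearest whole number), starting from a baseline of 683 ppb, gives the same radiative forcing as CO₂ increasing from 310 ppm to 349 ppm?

M ≈ 1914 ppb

CO₂ forcing: 5.35 × ln(349/310) = 5.35 × 0.118500 = 0.63398 W/m².
Set 0.036(√M − √683) = 0.63398: √M = 0.63398/0.036 + √683 = 17.6106 + 26.1343 = 43.7449.
M = (43.7449)² = 1913.62 ppb.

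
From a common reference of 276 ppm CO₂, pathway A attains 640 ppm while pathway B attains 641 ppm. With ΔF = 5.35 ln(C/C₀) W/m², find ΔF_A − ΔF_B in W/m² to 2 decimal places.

ΔF_A − ΔF_B = -0.01 W/m²

ΔF_A = 5.35 ln(640/276) = 5.35 × 0.84107 = 4.4997 W/m².
ΔF_B = 5.35 ln(641/276) = 5.35 × 0.84263 = 4.5081 W/m².
Difference: 4.4997 − 4.5081 = -0.0084 W/m².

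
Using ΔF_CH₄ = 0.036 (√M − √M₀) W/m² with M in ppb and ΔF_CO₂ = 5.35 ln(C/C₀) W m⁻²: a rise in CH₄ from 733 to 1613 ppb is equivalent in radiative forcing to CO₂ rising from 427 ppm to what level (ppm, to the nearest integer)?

CH₄ forcing: 0.036 × (√1613 − √733) = 0.036 × (40.1622 − 27.0740) = 0.036 × 13.0882 = 0.47118 W/m².
Set 5.35 ln(C/427) = 0.47118: ln(C/427) = 0.47118/5.35 = 0.08807, so C = 427 × e^0.08807 = 427 × 1.09206 = 466.31 ppm.

C ≈ 466 ppm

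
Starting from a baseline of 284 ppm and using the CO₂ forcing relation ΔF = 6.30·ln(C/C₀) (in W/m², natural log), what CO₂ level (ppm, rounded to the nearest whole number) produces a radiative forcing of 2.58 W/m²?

Set 6.30 ln(C/284) = 2.58, so ln(C/284) = 2.58/6.30 = 0.40952.
Then C/284 = e^0.40952 = 1.50609, giving C = 284 × 1.50609 = 427.73 ppm.

C ≈ 428 ppm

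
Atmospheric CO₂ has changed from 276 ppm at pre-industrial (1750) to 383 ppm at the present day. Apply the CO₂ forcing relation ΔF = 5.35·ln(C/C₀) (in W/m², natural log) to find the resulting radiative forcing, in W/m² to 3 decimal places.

CO₂ absorption bands are partially saturated, so forcing scales with the logarithm of the concentration ratio.
CO₂: 5.35 × ln(383/276) = 5.35 × ln(1.38768) = 5.35 × 0.32763 = 1.7528 W/m².

ΔF = 1.753 W/m²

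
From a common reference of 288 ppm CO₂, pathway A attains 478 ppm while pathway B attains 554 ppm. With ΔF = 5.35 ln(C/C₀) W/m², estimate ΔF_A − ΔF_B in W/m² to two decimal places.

ΔF_A − ΔF_B = -0.79 W/m²

ΔF_A = 5.35 ln(478/288) = 5.35 × 0.50665 = 2.7106 W/m².
ΔF_B = 5.35 ln(554/288) = 5.35 × 0.65420 = 3.5000 W/m².
Difference: 2.7106 − 3.5000 = -0.7894 W/m².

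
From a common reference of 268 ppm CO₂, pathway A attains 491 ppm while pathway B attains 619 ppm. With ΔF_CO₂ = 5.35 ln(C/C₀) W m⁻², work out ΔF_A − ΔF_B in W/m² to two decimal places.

ΔF_A − ΔF_B = -1.24 W/m²

ΔF_A = 5.35 ln(491/268) = 5.35 × 0.60546 = 3.2392 W/m².
ΔF_B = 5.35 ln(619/268) = 5.35 × 0.83712 = 4.4786 W/m².
Difference: 3.2392 − 4.4786 = -1.2394 W/m².
(Equivalently, ΔF_A − ΔF_B = 5.35 ln(491/619) = 5.35 × -0.23166 = -1.2394 W/m².)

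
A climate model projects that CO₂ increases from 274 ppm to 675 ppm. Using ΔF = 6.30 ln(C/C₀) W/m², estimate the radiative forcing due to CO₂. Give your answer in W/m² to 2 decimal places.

CO₂: 6.30 × ln(675/274) = 6.30 × ln(2.46350) = 6.30 × 0.90158 = 5.6800 W/m².

ΔF = 5.68 W/m²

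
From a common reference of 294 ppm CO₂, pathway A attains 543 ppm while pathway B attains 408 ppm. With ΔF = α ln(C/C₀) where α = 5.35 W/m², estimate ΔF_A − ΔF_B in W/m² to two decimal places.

ΔF_A = 5.35 ln(543/294) = 5.35 × 0.61353 = 3.2824 W/m².
ΔF_B = 5.35 ln(408/294) = 5.35 × 0.32769 = 1.7531 W/m².
Difference: 3.2824 − 1.7531 = 1.5293 W/m².

ΔF_A − ΔF_B = 1.53 W/m²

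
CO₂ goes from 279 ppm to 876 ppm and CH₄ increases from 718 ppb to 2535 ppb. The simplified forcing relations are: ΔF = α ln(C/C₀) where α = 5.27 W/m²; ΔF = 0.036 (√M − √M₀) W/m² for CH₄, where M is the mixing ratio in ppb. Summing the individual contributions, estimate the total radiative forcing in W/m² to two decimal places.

ΔF = 6.88 W/m²

CO₂: 5.27 × ln(876/279) = 5.27 × ln(3.13978) = 5.27 × 1.14415 = 6.0297 W/m².
CH₄: 0.036 × (√2535 − √718) = 0.036 × (50.3488 − 26.7955) = 0.036 × 23.5533 = 0.8479 W/m².
Total ΔF = 6.0297 + 0.8479 = 6.8776 W/m².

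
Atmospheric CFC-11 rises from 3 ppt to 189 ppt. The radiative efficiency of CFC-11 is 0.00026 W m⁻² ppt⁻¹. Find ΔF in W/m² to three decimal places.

ΔF = 0.048 W/m²

CFC-11: ΔF = 0.00026 × (189 − 3) = 0.00026 × 186 = 0.0484 W/m².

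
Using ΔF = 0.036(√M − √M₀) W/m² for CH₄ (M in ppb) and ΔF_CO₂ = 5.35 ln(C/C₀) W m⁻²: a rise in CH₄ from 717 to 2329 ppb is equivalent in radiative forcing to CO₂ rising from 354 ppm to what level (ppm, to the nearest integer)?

CH₄ forcing: 0.036 × (√2329 − √717) = 0.036 × (48.2597 − 26.7769) = 0.036 × 21.4828 = 0.77338 W/m².
Set 5.35 ln(C/354) = 0.77338: ln(C/354) = 0.77338/5.35 = 0.14456, so C = 354 × e^0.14456 = 354 × 1.15553 = 409.06 ppm.

C ≈ 409 ppm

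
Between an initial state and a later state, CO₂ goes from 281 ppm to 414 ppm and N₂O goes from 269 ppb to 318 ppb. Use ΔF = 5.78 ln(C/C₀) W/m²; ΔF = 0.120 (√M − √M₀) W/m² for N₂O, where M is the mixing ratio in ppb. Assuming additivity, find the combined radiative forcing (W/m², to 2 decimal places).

ΔF = 2.41 W/m²

CO₂: 5.78 × ln(414/281) = 5.78 × ln(1.47331) = 5.78 × 0.38751 = 2.2398 W/m².
N₂O: 0.120 × (√318 − √269) = 0.120 × (17.8326 − 16.4012) = 0.120 × 1.4314 = 0.1718 W/m².
Total ΔF = 2.2398 + 0.1718 = 2.4116 W/m².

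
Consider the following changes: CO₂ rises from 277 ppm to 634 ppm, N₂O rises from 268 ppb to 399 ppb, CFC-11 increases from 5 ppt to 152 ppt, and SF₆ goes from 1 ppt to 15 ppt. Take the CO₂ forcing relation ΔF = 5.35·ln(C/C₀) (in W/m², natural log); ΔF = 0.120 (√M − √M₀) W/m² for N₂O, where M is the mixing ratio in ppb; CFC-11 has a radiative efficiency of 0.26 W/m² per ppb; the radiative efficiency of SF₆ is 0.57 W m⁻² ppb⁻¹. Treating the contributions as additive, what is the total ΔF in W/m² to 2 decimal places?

CO₂: 5.35 × ln(634/277) = 5.35 × ln(2.28881) = 5.35 × 0.82803 = 4.4300 W/m².
N₂O: 0.120 × (√399 − √268) = 0.120 × (19.9750 − 16.3707) = 0.120 × 3.6043 = 0.4325 W/m².
CFC-11: Δ = 152 − 5 = 147 ppt = 0.147 ppb; ΔF = 0.26 × 0.147 = 0.0382 W/m².
SF₆: Δ = 15 − 1 = 14 ppt = 0.014 ppb; ΔF = 0.57 × 0.014 = 0.0080 W/m².
Total ΔF = 4.4300 + 0.4325 + 0.0382 + 0.0080 = 4.9087 W/m².

ΔF = 4.91 W/m²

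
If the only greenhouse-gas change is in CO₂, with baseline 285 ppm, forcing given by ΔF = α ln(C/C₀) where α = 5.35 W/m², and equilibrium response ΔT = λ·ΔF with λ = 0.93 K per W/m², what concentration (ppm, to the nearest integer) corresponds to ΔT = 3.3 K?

C ≈ 553 ppm

Required forcing: ΔF = ΔT/λ = 3.3/0.93 = 3.5484 W/m².
Then ln(C/285) = ΔF/5.35 = 3.5484/5.35 = 0.66325.
So C = 285 × e^0.66325 = 285 × 1.94109 = 553.21 ppm.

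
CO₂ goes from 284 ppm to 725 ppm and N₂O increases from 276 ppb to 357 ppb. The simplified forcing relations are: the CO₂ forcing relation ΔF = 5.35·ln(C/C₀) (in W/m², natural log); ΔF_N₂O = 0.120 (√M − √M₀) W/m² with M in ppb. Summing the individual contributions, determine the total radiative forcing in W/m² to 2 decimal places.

CO₂: 5.35 × ln(725/284) = 5.35 × ln(2.55282) = 5.35 × 0.93720 = 5.0140 W/m².
N₂O: 0.120 × (√357 − √276) = 0.120 × (18.8944 − 16.6132) = 0.120 × 2.2812 = 0.2737 W/m².
Total ΔF = 5.0140 + 0.2737 = 5.2877 W/m².

ΔF = 5.29 W/m²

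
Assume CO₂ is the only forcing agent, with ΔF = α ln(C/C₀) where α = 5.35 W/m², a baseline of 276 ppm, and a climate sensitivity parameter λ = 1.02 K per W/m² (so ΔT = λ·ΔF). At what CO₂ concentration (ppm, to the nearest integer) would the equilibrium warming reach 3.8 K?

Required forcing: ΔF = ΔT/λ = 3.8/1.02 = 3.7255 W/m².
Then ln(C/276) = ΔF/5.35 = 3.7255/5.35 = 0.69636.
So C = 276 × e^0.69636 = 276 × 2.00644 = 553.78 ppm.

C ≈ 554 ppm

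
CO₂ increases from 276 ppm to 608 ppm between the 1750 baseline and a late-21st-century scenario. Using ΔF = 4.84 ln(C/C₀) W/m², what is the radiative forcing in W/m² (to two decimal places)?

CO₂: 4.84 × ln(608/276) = 4.84 × ln(2.20290) = 4.84 × 0.78977 = 3.8225 W/m².

ΔF = 3.82 W/m²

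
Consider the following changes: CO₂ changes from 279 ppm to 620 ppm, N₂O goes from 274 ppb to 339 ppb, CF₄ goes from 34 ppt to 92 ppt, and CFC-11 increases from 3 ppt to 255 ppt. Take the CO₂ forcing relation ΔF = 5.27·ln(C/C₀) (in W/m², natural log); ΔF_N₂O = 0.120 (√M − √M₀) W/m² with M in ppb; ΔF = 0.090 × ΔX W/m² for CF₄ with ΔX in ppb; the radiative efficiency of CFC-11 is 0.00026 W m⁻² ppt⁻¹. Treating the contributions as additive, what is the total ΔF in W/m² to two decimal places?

CO₂: 5.27 × ln(620/279) = 5.27 × ln(2.22222) = 5.27 × 0.79851 = 4.2081 W/m².
N₂O: 0.120 × (√339 − √274) = 0.120 × (18.4120 − 16.5529) = 0.120 × 1.8591 = 0.2231 W/m².
CF₄: Δ = 92 − 34 = 58 ppt = 0.058 ppb; ΔF = 0.090 × 0.058 = 0.0052 W/m².
CFC-11: ΔF = 0.00026 × (255 − 3) = 0.00026 × 252 = 0.0655 W/m².
Total ΔF = 4.2081 + 0.2231 + 0.0052 + 0.0655 = 4.5019 W/m².

ΔF = 4.50 W/m²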